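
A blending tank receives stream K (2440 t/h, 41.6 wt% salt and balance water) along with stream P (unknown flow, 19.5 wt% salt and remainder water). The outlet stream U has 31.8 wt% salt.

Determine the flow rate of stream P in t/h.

Let P be the unknown flow. Total out = 2440 + P.
salt balance: 1015 + 0.195·P = 0.318·(2440 + P)
(0.195 − 0.318)·P = 0.318×2440 − 1015 = -239.12
P = -239.12 / -0.123 = 1944.1 t/h

1944 t/h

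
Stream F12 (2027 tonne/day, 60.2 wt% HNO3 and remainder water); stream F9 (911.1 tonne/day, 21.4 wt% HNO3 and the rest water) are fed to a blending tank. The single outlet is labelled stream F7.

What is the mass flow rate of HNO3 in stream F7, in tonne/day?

1415 tonne/day

HNO3 out = HNO3 in = 2027×0.602 + 911.1×0.214 = 1415.2 tonne/day.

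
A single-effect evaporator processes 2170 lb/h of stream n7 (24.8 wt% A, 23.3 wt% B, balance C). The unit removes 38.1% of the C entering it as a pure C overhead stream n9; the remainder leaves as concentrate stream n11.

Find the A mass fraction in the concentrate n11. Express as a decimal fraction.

0.309

A is not removed: 2170×0.248 = 538.16 lb/h of A enters n11.
C entering = 2170×0.519 = 1126.2 lb/h; overhead removed = 0.381×1126.2 = 429.09 lb/h.
Concentrate = 2170 − 429.09 = 1740.9 lb/h.
Mass fraction = 538.16/1740.9 = 0.309.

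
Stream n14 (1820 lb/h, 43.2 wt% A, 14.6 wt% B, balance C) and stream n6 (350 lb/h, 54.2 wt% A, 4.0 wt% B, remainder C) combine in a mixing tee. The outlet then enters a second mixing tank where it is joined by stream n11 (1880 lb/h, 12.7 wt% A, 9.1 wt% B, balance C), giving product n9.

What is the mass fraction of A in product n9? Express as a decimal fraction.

Overall, product flow = 4050 lb/h.
A in = 1820×0.432 + 350×0.542 + 1880×0.127 = 1214.7 lb/h.
A fraction in n9 = 0.300.

0.300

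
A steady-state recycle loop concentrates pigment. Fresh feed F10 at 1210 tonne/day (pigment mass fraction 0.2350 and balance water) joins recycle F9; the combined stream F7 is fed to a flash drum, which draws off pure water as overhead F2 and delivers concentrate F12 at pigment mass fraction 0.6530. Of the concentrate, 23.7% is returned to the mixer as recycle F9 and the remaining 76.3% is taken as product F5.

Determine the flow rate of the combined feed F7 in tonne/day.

Overall pigment balance (none leaves overhead): pigment in fresh feed = pigment in product, i.e. 1210×0.235 = (1−0.237)·F12·0.653.
F12 = 284.35/(0.653×0.763) = 570.71 tonne/day.
Recycle F9 = 0.237×570.71 = 135.26 tonne/day.
Combined feed F7 = 1210 + 135.26 = 1345.3 tonne/day.

1345 tonne/day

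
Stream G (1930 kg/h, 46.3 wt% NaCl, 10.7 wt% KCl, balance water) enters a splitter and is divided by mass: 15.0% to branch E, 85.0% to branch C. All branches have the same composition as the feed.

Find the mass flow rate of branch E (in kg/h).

Branch E flow = 0.150×1930 = 289.5 kg/h.

289.5 kg/h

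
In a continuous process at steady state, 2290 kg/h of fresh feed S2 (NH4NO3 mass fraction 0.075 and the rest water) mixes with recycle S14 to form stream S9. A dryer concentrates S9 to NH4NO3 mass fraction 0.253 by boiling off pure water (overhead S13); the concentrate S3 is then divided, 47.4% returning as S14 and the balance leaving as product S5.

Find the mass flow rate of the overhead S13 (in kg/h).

1611 kg/h

Overall NH4NO3 balance (none leaves overhead): NH4NO3 in fresh feed = NH4NO3 in product, i.e. 2290×0.075 = (1−0.474)·S3·0.253.
S3 = 171.75/(0.253×0.526) = 1290.6 kg/h.
Recycle S14 = 0.474×1290.6 = 611.74 kg/h.
Combined feed S9 = 2290 + 611.74 = 2901.7 kg/h.
Overhead S13 = S9 − S3 = 2901.7 − 1290.6 = 1611.1 kg/h.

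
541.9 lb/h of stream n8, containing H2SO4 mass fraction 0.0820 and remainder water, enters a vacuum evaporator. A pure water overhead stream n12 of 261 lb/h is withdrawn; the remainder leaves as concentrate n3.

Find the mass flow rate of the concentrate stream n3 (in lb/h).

Concentrate = 541.9 − 261 = 280.9 lb/h.

280.9 lb/h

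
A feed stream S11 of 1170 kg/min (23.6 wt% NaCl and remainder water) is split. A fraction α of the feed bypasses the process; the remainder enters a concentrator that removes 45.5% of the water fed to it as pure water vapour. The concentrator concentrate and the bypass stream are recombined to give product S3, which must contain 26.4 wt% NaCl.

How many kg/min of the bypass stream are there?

All 1170×0.236 = 276.12 kg/min of NaCl reaches S3, so S3 = 276.12/0.264 = 1045.9 kg/min and vapour = 124.09 kg/min.
The evaporator receives (1−α)·1170 of feed at 0.764 water and removes 0.455 of that water:
0.455×0.764×(1−α)×1170 = 124.09
(1−α) = 124.09/406.72 = 0.3051;  α = 0.6949.
Bypass flow = 0.6949×1170 = 813.03 kg/min.

813 kg/min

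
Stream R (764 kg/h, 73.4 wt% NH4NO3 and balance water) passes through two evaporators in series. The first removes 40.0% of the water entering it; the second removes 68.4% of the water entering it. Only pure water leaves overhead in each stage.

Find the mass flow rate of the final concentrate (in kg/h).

599.3 kg/h

water in feed = 764×0.266 = 203.22 kg/h.
After stage 1: water left = (1−0.400)×203.22 = 121.93; stream total = 682.71 kg/h.
After stage 2: water left = (1−0.684)×121.93 = 38.531; final concentrate = 599.31 kg/h.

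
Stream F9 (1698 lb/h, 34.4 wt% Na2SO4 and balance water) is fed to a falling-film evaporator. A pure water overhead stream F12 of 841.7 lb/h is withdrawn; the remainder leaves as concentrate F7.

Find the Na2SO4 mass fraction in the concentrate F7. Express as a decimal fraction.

0.682

Na2SO4 is not removed: 1698×0.344 = 584.11 lb/h of Na2SO4 enters F7.
Concentrate = 1698 − 841.7 = 856.3 lb/h.
Mass fraction = 584.11/856.3 = 0.682.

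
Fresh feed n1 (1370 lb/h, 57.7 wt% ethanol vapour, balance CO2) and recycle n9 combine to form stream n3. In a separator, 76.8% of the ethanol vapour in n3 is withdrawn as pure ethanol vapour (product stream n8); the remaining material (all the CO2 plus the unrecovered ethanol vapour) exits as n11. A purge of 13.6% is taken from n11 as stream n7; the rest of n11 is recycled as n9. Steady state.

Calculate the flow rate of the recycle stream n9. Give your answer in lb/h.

3880 lb/h

CO2 enters only via n1 and leaves only via the purge: 1370×0.423 = 0.136×(CO2 in n11), and the separator passes all CO2, so CO2 in n3 = CO2 in n11 = 4261.1 lb/h.
ethanol vapour in n3: m_A = 1370×0.577 + (1−0.136)·(1−0.768)·m_A, so m_A = 790.49/0.7996 = 988.67 lb/h.
n11 = (1−0.768)×988.67 + 4261.1 = 4490.5 lb/h.
Recycle n9 = (1−0.136)×4490.5 = 3879.8 lb/h.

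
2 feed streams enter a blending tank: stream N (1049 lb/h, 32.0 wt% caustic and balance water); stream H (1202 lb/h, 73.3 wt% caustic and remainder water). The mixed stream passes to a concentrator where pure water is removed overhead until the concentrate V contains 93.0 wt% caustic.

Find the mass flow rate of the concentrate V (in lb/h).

1308 lb/h

caustic entering = 1049×0.320 + 1202×0.733 = 1216.7 lb/h.
All caustic reports to V, so V = 1216.7/0.930 = 1308.3 lb/h.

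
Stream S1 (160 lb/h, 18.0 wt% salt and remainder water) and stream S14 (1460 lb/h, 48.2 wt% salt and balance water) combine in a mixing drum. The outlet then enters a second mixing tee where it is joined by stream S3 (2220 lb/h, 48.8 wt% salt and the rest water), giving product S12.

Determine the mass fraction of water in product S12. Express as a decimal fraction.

0.527

Overall, product flow = 3840 lb/h.
water in = 160×0.820 + 1460×0.518 + 2220×0.512 = 2024.1 lb/h.
water fraction in S12 = 0.527.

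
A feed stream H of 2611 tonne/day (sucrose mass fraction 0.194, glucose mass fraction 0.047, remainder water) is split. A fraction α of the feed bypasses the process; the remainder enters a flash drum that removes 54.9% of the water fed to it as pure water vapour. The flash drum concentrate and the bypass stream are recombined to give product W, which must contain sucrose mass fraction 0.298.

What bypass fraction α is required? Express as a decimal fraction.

0.162

All 2611×0.194 = 506.53 tonne/day of sucrose reaches W, so W = 506.53/0.298 = 1699.8 tonne/day and vapour = 911.22 tonne/day.
The evaporator receives (1−α)·2611 of feed at 0.759 water and removes 0.549 of that water:
0.549×0.759×(1−α)×2611 = 911.22
(1−α) = 911.22/1088 = 0.8375;  α = 0.1625.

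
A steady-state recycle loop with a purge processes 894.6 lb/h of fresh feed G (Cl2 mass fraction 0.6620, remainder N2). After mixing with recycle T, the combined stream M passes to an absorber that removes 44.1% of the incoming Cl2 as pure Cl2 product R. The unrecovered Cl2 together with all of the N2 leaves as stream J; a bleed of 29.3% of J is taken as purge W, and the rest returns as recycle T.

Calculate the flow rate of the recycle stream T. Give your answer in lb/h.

1117 lb/h

N2 enters only via G and leaves only via the purge: 894.6×0.338 = 0.293×(N2 in J), and the absorber passes all N2, so N2 in M = N2 in J = 1032 lb/h.
Cl2 in M: m_A = 894.6×0.662 + (1−0.293)·(1−0.441)·m_A, so m_A = 592.23/0.6048 = 979.23 lb/h.
J = (1−0.441)×979.23 + 1032 = 1579.4 lb/h.
Recycle T = (1−0.293)×1579.4 = 1116.6 lb/h.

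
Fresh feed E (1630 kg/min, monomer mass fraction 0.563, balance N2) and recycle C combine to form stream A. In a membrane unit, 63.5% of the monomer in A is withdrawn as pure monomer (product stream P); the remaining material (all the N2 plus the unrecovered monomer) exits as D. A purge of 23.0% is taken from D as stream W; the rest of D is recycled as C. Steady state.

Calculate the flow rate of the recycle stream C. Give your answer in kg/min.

2743 kg/min

N2 enters only via E and leaves only via the purge: 1630×0.437 = 0.230×(N2 in D), and the membrane unit passes all N2, so N2 in A = N2 in D = 3097 kg/min.
monomer in A: m_A = 1630×0.563 + (1−0.230)·(1−0.635)·m_A, so m_A = 917.69/0.7189 = 1276.4 kg/min.
D = (1−0.635)×1276.4 + 3097 = 3562.9 kg/min.
Recycle C = (1−0.230)×3562.9 = 2743.4 kg/min.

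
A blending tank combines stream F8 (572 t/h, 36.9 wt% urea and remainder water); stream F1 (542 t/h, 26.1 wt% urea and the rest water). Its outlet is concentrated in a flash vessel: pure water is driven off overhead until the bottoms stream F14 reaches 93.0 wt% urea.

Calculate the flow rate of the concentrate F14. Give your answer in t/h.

urea entering = 572×0.369 + 542×0.261 = 352.53 t/h.
All urea reports to F14, so F14 = 352.53/0.930 = 379.06 t/h.

379.1 t/h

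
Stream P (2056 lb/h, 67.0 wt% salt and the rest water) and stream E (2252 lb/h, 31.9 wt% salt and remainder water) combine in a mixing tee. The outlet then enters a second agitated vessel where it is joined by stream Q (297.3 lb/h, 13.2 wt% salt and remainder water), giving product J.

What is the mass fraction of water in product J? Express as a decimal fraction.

0.5364

Overall, product flow = 4605.3 lb/h.
water in = 2056×0.330 + 2252×0.681 + 297.3×0.868 = 2470.1 lb/h.
water fraction in J = 0.5364.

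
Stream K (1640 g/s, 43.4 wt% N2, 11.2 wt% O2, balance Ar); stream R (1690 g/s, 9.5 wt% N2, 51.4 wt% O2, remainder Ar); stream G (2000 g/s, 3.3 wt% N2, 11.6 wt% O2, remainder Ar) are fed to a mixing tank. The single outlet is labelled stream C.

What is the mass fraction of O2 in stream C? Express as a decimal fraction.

Total flow out = 1640 + 1690 + 2000 = 5330 g/s.
O2 in = 1640×0.112 + 1690×0.514 + 2000×0.116 = 1284.3 g/s.
O2 mass fraction in C = 1284.3/5330 = 0.241.

0.241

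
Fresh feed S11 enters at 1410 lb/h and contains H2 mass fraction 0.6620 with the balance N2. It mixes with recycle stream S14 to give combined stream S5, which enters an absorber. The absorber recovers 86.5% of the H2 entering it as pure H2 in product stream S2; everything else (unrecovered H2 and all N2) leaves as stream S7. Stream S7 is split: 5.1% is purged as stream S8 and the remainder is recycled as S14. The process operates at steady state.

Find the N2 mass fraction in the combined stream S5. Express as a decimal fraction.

0.8972

N2 enters only via S11 and leaves only via the purge: 1410×0.338 = 0.051×(N2 in S7), and the absorber passes all N2, so N2 in S5 = N2 in S7 = 9344.7 lb/h.
H2 in S5: m_A = 1410×0.662 + (1−0.051)·(1−0.865)·m_A, so m_A = 933.42/0.8719 = 1070.6 lb/h.
S5 = 1070.6 + 9344.7 = 10415 lb/h.
N2 fraction in S5 = 9344.7/10415 = 0.8972.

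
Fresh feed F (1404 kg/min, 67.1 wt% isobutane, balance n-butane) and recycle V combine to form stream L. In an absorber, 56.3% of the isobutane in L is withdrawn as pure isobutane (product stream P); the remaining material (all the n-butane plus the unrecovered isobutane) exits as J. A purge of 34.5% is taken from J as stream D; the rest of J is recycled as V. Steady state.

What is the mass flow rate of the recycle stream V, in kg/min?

n-butane enters only via F and leaves only via the purge: 1404×0.329 = 0.345×(n-butane in J), and the absorber passes all n-butane, so n-butane in L = n-butane in J = 1338.9 kg/min.
isobutane in L: m_A = 1404×0.671 + (1−0.345)·(1−0.563)·m_A, so m_A = 942.08/0.7138 = 1319.9 kg/min.
J = (1−0.563)×1319.9 + 1338.9 = 1915.7 kg/min.
Recycle V = (1−0.345)×1915.7 = 1254.8 kg/min.

1255 kg/min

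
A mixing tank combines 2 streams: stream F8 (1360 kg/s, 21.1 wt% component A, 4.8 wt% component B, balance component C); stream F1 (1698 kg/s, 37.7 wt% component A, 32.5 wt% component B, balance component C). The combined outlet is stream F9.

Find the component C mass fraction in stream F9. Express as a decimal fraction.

Total flow out = 1360 + 1698 = 3058 kg/s.
component C in = 1360×0.741 + 1698×0.298 = 1513.8 kg/s.
component C mass fraction in F9 = 1513.8/3058 = 0.495.

0.495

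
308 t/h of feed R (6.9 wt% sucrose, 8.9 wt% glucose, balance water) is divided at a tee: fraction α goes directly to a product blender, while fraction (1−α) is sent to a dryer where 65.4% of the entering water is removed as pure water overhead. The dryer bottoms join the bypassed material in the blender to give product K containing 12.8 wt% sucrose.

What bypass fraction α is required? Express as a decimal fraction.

0.163

All 308×0.069 = 21.252 t/h of sucrose reaches K, so K = 21.252/0.128 = 166.03 t/h and vapour = 141.97 t/h.
The evaporator receives (1−α)·308 of feed at 0.842 water and removes 0.654 of that water:
0.654×0.842×(1−α)×308 = 141.97
(1−α) = 141.97/169.61 = 0.8371;  α = 0.1629.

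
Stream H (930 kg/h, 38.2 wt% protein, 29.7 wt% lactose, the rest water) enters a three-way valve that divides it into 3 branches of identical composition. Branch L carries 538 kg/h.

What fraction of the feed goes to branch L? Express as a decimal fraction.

0.578

Fraction to L = 538/930 = 0.5785.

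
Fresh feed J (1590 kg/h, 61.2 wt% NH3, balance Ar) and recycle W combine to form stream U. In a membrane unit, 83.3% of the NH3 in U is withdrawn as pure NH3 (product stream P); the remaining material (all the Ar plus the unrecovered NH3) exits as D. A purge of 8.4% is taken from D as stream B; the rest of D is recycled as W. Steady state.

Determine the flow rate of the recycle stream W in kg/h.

6903 kg/h

Ar enters only via J and leaves only via the purge: 1590×0.388 = 0.084×(Ar in D), and the membrane unit passes all Ar, so Ar in U = Ar in D = 7344.3 kg/h.
NH3 in U: m_A = 1590×0.612 + (1−0.084)·(1−0.833)·m_A, so m_A = 973.08/0.8470 = 1148.8 kg/h.
D = (1−0.833)×1148.8 + 7344.3 = 7536.1 kg/h.
Recycle W = (1−0.084)×7536.1 = 6903.1 kg/h.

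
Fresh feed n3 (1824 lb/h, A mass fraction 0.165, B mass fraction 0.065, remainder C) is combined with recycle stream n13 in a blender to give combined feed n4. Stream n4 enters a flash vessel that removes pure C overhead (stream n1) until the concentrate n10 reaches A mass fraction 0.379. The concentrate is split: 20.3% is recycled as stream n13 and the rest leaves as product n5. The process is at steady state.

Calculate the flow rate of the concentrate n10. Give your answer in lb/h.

Overall A balance (none leaves overhead): A in fresh feed = A in product, i.e. 1824×0.165 = (1−0.203)·n10·0.379.
n10 = 300.96/(0.379×0.797) = 996.35 lb/h.

996.3 lb/h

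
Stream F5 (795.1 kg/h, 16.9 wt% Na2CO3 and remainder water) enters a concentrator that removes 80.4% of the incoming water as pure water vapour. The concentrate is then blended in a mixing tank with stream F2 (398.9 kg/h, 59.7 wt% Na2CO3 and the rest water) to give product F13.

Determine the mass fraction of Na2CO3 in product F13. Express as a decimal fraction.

0.562

Vapour removed = 0.804×0.831×795.1 = 531.23 kg/h; concentrate = 263.87 kg/h.
Na2CO3 reaching the mixer = 134.37 (from concentrate) + 398.9×0.597 = 372.52 kg/h.
Product flow = 263.87 + 398.9 = 662.77 kg/h; Na2CO3 fraction = 0.562.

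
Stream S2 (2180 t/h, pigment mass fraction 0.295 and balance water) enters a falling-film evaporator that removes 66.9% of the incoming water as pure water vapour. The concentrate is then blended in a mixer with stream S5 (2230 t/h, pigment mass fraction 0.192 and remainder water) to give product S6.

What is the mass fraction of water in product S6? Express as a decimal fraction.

Vapour removed = 0.669×0.705×2180 = 1028.2 t/h; concentrate = 1151.8 t/h.
water reaching the mixer = 508.71 (from concentrate) + 2230×0.808 = 2310.6 t/h.
Product flow = 1151.8 + 2230 = 3381.8 t/h; water fraction = 0.683.

0.683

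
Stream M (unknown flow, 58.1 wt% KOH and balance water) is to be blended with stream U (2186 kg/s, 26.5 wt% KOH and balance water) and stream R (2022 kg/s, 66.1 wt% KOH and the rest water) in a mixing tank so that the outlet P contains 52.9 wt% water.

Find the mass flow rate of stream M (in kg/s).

Let M be the unknown flow. Total out = 4208 + M.
water balance: 2292.2 + 0.419·M = 0.529·(4208 + M)
(0.419 − 0.529)·M = 0.529×4208 − 2292.2 = -66.136
M = -66.136 / -0.110 = 601.24 kg/s

601.2 kg/s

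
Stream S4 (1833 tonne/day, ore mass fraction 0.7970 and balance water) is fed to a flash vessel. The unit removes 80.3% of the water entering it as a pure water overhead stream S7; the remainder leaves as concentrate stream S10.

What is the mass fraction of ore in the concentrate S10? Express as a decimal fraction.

ore is not removed: 1833×0.797 = 1460.9 tonne/day of ore enters S10.
water entering = 1833×0.203 = 372.1 tonne/day; overhead removed = 0.803×372.1 = 298.8 tonne/day.
Concentrate = 1833 − 298.8 = 1534.2 tonne/day.
Mass fraction = 1460.9/1534.2 = 0.9522.

0.9522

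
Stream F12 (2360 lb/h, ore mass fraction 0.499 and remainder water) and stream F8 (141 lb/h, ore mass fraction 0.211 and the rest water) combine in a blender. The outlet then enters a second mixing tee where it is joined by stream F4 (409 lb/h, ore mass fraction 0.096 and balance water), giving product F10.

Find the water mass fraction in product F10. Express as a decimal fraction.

Overall, product flow = 2910 lb/h.
water in = 2360×0.501 + 141×0.789 + 409×0.904 = 1663.3 lb/h.
water fraction in F10 = 0.572.

0.572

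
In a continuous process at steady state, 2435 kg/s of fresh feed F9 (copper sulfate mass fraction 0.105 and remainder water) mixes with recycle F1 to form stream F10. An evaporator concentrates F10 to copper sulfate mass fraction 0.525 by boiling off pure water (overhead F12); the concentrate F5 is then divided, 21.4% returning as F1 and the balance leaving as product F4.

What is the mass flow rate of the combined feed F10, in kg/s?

2568 kg/s

Overall copper sulfate balance (none leaves overhead): copper sulfate in fresh feed = copper sulfate in product, i.e. 2435×0.105 = (1−0.214)·F5·0.525.
F5 = 255.67/(0.525×0.786) = 619.59 kg/s.
Recycle F1 = 0.214×619.59 = 132.59 kg/s.
Combined feed F10 = 2435 + 132.59 = 2567.6 kg/s.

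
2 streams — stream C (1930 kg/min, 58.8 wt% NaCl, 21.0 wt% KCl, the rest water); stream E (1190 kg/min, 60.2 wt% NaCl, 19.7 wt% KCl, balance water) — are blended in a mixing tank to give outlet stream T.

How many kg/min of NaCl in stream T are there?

NaCl out = NaCl in = 1930×0.588 + 1190×0.602 = 1851.2 kg/min.

1851 kg/min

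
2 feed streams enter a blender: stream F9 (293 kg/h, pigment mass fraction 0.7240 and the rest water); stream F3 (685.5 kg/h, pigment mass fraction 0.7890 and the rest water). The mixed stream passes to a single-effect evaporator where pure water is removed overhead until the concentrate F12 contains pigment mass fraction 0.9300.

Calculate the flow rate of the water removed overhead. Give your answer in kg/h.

168.8 kg/h

pigment entering = 293×0.724 + 685.5×0.789 = 752.99 kg/h.
All pigment reports to F12, so F12 = 752.99/0.930 = 809.67 kg/h.
Total feed = 978.5 kg/h; overhead = 978.5 − 809.67 = 168.83 kg/h.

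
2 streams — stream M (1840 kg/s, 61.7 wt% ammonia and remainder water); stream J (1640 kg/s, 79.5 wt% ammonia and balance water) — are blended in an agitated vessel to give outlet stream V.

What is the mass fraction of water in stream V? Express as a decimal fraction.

0.2991

Total flow out = 1840 + 1640 = 3480 kg/s.
water in = 1840×0.383 + 1640×0.205 = 1040.9 kg/s.
water mass fraction in V = 1040.9/3480 = 0.2991.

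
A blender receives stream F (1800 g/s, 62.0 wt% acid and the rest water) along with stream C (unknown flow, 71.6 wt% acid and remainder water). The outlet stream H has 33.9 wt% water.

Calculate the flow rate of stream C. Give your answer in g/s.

1342 g/s

Let C be the unknown flow. Total out = 1800 + C.
water balance: 684 + 0.284·C = 0.339·(1800 + C)
(0.284 − 0.339)·C = 0.339×1800 − 684 = -73.8
C = -73.8 / -0.055 = 1341.8 g/s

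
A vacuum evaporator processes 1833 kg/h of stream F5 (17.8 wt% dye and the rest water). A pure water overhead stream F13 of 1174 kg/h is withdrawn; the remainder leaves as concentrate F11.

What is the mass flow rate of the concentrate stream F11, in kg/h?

659 kg/h

Concentrate = 1833 − 1174 = 659 kg/h.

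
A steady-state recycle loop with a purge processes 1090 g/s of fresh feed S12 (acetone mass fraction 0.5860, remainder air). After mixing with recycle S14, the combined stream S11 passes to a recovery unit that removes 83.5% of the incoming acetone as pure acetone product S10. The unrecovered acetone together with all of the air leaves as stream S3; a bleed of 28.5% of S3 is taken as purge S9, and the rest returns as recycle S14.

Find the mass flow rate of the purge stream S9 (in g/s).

air enters only via S12 and leaves only via the purge: 1090×0.414 = 0.285×(air in S3), and the recovery unit passes all air, so air in S11 = air in S3 = 1583.4 g/s.
acetone in S11: m_A = 1090×0.586 + (1−0.285)·(1−0.835)·m_A, so m_A = 638.74/0.8820 = 724.17 g/s.
S3 = (1−0.835)×724.17 + 1583.4 = 1702.9 g/s.
Purge S9 = 0.285×1702.9 = 485.31 g/s.

485.3 g/s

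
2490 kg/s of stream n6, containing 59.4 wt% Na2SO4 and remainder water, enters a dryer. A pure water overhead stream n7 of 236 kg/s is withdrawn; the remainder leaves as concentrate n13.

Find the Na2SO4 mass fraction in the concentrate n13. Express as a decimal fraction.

0.6562

Na2SO4 is not removed: 2490×0.594 = 1479.1 kg/s of Na2SO4 enters n13.
Concentrate = 2490 − 236 = 2254 kg/s.
Mass fraction = 1479.1/2254 = 0.6562.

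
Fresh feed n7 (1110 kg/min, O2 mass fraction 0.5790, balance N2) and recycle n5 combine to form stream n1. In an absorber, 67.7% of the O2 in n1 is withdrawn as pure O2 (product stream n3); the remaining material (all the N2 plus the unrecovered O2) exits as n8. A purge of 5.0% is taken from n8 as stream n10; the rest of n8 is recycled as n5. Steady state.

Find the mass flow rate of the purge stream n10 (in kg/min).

N2 enters only via n7 and leaves only via the purge: 1110×0.421 = 0.050×(N2 in n8), and the absorber passes all N2, so N2 in n1 = N2 in n8 = 9346.2 kg/min.
O2 in n1: m_A = 1110×0.579 + (1−0.050)·(1−0.677)·m_A, so m_A = 642.69/0.6932 = 927.2 kg/min.
n8 = (1−0.677)×927.2 + 9346.2 = 9645.7 kg/min.
Purge n10 = 0.050×9645.7 = 482.28 kg/min.

482.3 kg/min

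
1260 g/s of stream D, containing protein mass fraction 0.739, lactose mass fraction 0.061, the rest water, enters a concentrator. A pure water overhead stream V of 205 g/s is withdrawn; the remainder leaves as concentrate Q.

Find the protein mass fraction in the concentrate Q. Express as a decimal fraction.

0.883

protein is not removed: 1260×0.739 = 931.14 g/s of protein enters Q.
Concentrate = 1260 − 205 = 1055 g/s.
Mass fraction = 931.14/1055 = 0.883.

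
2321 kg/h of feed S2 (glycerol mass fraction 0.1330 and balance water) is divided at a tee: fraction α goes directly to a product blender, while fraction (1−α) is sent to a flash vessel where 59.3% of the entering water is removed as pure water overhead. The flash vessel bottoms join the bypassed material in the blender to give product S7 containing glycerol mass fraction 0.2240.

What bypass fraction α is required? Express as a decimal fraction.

0.210

All 2321×0.133 = 308.69 kg/h of glycerol reaches S7, so S7 = 308.69/0.224 = 1378.1 kg/h and vapour = 942.91 kg/h.
The evaporator receives (1−α)·2321 of feed at 0.867 water and removes 0.593 of that water:
0.593×0.867×(1−α)×2321 = 942.91
(1−α) = 942.91/1193.3 = 0.7902;  α = 0.2098.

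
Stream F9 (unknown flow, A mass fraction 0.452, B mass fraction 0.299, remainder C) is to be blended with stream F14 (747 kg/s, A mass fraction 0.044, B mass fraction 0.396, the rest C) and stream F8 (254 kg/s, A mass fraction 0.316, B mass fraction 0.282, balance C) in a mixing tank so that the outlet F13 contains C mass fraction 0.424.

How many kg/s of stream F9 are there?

548.6 kg/s

Let F9 be the unknown flow. Total out = 1001 + F9.
C balance: 520.43 + 0.249·F9 = 0.424·(1001 + F9)
(0.249 − 0.424)·F9 = 0.424×1001 − 520.43 = -96.004
F9 = -96.004 / -0.175 = 548.59 kg/s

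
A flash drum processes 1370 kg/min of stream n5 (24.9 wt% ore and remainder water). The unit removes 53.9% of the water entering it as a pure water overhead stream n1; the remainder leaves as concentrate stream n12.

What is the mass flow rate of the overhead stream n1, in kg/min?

554.6 kg/min

water entering = 1370×0.751 = 1028.9 kg/min; overhead removed = 0.539×1028.9 = 554.56 kg/min.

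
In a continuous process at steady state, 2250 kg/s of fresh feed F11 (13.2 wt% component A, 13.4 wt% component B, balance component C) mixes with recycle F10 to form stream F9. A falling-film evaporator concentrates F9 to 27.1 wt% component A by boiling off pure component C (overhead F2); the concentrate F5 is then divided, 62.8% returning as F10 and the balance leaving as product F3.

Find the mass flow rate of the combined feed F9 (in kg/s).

4100 kg/s

Overall component A balance (none leaves overhead): component A in fresh feed = component A in product, i.e. 2250×0.132 = (1−0.628)·F5·0.271.
F5 = 297/(0.271×0.372) = 2946.1 kg/s.
Recycle F10 = 0.628×2946.1 = 1850.1 kg/s.
Combined feed F9 = 2250 + 1850.1 = 4100.1 kg/s.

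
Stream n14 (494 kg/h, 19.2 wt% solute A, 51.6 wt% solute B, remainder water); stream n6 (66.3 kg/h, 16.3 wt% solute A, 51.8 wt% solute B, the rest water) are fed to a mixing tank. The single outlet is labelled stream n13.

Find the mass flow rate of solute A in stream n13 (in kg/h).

solute A out = solute A in = 494×0.192 + 66.3×0.163 = 105.65 kg/h.

105.7 kg/h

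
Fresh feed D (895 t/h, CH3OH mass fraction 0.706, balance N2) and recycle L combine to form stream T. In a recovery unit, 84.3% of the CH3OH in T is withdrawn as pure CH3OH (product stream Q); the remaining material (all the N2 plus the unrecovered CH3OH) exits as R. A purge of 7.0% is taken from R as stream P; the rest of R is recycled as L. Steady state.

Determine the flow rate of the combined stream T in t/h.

4499 t/h

N2 enters only via D and leaves only via the purge: 895×0.294 = 0.070×(N2 in R), and the recovery unit passes all N2, so N2 in T = N2 in R = 3759 t/h.
CH3OH in T: m_A = 895×0.706 + (1−0.070)·(1−0.843)·m_A, so m_A = 631.87/0.8540 = 739.9 t/h.
T = 739.9 + 3759 = 4498.9 t/h.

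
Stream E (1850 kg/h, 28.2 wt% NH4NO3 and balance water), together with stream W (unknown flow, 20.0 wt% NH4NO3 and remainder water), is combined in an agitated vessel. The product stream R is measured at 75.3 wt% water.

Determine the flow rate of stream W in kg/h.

Let W be the unknown flow. Total out = 1850 + W.
water balance: 1328.3 + 0.800·W = 0.753·(1850 + W)
(0.800 − 0.753)·W = 0.753×1850 − 1328.3 = 64.75
W = 64.75 / 0.047 = 1377.7 kg/h

1378 kg/h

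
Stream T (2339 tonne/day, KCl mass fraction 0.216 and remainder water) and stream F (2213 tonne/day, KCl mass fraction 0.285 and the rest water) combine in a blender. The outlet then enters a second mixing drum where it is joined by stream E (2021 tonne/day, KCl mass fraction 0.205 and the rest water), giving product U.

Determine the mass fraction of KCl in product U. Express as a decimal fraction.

0.236

Overall, product flow = 6573 tonne/day.
KCl in = 2339×0.216 + 2213×0.285 + 2021×0.205 = 1550.2 tonne/day.
KCl fraction in U = 0.236.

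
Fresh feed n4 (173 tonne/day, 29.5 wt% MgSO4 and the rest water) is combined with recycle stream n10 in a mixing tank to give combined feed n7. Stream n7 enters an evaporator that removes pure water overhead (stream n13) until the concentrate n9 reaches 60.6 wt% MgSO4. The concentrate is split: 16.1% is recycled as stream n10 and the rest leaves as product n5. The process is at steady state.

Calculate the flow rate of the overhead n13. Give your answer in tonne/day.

Overall MgSO4 balance (none leaves overhead): MgSO4 in fresh feed = MgSO4 in product, i.e. 173×0.295 = (1−0.161)·n9·0.606.
n9 = 51.035/(0.606×0.839) = 100.38 tonne/day.
Recycle n10 = 0.161×100.38 = 16.161 tonne/day.
Combined feed n7 = 173 + 16.161 = 189.16 tonne/day.
Overhead n13 = n7 − n9 = 189.16 − 100.38 = 88.784 tonne/day.

88.78 tonne/day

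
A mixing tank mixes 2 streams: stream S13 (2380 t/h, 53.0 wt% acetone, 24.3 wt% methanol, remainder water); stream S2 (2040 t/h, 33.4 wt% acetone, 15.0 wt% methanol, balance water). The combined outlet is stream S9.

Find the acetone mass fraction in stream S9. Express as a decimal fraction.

Total flow out = 2380 + 2040 = 4420 t/h.
acetone in = 2380×0.530 + 2040×0.334 = 1942.8 t/h.
acetone mass fraction in S9 = 1942.8/4420 = 0.4395.

0.4395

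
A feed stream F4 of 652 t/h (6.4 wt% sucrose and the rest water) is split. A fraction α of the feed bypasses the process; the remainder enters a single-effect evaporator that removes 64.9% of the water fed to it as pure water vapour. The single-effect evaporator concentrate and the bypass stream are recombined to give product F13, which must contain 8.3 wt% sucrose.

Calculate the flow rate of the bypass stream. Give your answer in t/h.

All 652×0.064 = 41.728 t/h of sucrose reaches F13, so F13 = 41.728/0.083 = 502.75 t/h and vapour = 149.25 t/h.
The evaporator receives (1−α)·652 of feed at 0.936 water and removes 0.649 of that water:
0.649×0.936×(1−α)×652 = 149.25
(1−α) = 149.25/396.07 = 0.3768;  α = 0.6232.
Bypass flow = 0.6232×652 = 406.3 t/h.

406.3 t/h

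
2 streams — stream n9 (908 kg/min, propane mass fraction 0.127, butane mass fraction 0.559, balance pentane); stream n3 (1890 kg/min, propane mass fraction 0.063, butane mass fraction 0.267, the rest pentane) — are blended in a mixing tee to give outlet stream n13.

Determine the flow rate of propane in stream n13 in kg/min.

234.4 kg/min

propane out = propane in = 908×0.127 + 1890×0.063 = 234.39 kg/min.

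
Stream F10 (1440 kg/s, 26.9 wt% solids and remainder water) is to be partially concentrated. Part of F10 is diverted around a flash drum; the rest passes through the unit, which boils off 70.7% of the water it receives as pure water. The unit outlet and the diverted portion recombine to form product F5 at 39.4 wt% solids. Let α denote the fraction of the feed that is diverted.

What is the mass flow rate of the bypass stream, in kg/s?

556 kg/s

All 1440×0.269 = 387.36 kg/s of solids reaches F5, so F5 = 387.36/0.394 = 983.15 kg/s and vapour = 456.85 kg/s.
The evaporator receives (1−α)·1440 of feed at 0.731 water and removes 0.707 of that water:
0.707×0.731×(1−α)×1440 = 456.85
(1−α) = 456.85/744.22 = 0.6139;  α = 0.3861.
Bypass flow = 0.3861×1440 = 556.03 kg/s.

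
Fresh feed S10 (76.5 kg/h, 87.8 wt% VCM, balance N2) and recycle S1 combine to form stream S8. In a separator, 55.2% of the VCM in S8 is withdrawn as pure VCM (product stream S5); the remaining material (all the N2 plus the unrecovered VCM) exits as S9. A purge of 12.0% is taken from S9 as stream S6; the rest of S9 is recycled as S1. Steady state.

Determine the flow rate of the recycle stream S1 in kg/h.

112.2 kg/h

N2 enters only via S10 and leaves only via the purge: 76.5×0.122 = 0.120×(N2 in S9), and the separator passes all N2, so N2 in S8 = N2 in S9 = 77.775 kg/h.
VCM in S8: m_A = 76.5×0.878 + (1−0.120)·(1−0.552)·m_A, so m_A = 67.167/0.6058 = 110.88 kg/h.
S9 = (1−0.552)×110.88 + 77.775 = 127.45 kg/h.
Recycle S1 = (1−0.120)×127.45 = 112.16 kg/h.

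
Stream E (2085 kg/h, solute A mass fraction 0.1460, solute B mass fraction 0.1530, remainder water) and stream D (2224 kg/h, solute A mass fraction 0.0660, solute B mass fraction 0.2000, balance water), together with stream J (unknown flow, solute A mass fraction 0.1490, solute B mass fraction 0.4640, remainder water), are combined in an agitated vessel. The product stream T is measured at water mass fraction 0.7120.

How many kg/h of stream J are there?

79.98 kg/h

Let J be the unknown flow. Total out = 4309 + J.
water balance: 3094 + 0.387·J = 0.712·(4309 + J)
(0.387 − 0.712)·J = 0.712×4309 − 3094 = -25.993
J = -25.993 / -0.325 = 79.978 kg/h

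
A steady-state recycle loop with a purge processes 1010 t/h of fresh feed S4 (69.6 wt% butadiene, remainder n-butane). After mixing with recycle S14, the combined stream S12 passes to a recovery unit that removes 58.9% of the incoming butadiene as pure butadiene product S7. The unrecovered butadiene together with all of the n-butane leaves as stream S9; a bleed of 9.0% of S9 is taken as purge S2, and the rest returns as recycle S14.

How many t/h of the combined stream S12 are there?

4535 t/h

n-butane enters only via S4 and leaves only via the purge: 1010×0.304 = 0.090×(n-butane in S9), and the recovery unit passes all n-butane, so n-butane in S12 = n-butane in S9 = 3411.6 t/h.
butadiene in S12: m_A = 1010×0.696 + (1−0.090)·(1−0.589)·m_A, so m_A = 702.96/0.6260 = 1123 t/h.
S12 = 1123 + 3411.6 = 4534.5 t/h.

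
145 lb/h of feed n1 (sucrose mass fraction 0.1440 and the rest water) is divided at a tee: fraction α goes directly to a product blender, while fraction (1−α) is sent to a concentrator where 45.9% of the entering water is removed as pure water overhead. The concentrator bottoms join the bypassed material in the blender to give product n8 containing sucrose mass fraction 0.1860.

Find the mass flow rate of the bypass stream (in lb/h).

61.67 lb/h

All 145×0.144 = 20.88 lb/h of sucrose reaches n8, so n8 = 20.88/0.186 = 112.26 lb/h and vapour = 32.742 lb/h.
The evaporator receives (1−α)·145 of feed at 0.856 water and removes 0.459 of that water:
0.459×0.856×(1−α)×145 = 32.742
(1−α) = 32.742/56.971 = 0.5747;  α = 0.4253.
Bypass flow = 0.4253×145 = 61.667 lb/h.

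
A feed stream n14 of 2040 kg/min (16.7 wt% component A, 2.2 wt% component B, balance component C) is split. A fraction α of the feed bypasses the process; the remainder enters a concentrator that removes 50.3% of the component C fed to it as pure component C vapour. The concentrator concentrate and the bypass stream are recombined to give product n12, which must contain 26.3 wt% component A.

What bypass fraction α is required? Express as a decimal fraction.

All 2040×0.167 = 340.68 kg/min of component A reaches n12, so n12 = 340.68/0.263 = 1295.4 kg/min and vapour = 744.64 kg/min.
The evaporator receives (1−α)·2040 of feed at 0.811 component C and removes 0.503 of that component C:
0.503×0.811×(1−α)×2040 = 744.64
(1−α) = 744.64/832.18 = 0.8948;  α = 0.1052.

0.105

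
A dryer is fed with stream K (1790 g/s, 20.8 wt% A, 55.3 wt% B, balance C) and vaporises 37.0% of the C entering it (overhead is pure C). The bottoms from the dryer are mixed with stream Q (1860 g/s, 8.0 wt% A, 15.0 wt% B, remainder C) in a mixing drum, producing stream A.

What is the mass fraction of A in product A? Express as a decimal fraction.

0.1492

Vapour removed = 0.370×0.239×1790 = 158.29 g/s; concentrate = 1631.7 g/s.
A reaching the mixer = 372.32 (from concentrate) + 1860×0.080 = 521.12 g/s.
Product flow = 1631.7 + 1860 = 3491.7 g/s; A fraction = 0.1492.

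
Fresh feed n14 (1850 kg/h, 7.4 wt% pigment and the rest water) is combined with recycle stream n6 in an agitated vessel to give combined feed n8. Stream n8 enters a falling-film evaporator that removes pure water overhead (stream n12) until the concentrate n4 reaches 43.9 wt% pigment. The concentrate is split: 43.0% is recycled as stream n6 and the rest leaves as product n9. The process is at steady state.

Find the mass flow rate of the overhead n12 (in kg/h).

1538 kg/h

Overall pigment balance (none leaves overhead): pigment in fresh feed = pigment in product, i.e. 1850×0.074 = (1−0.430)·n4·0.439.
n4 = 136.9/(0.439×0.570) = 547.1 kg/h.
Recycle n6 = 0.430×547.1 = 235.25 kg/h.
Combined feed n8 = 1850 + 235.25 = 2085.3 kg/h.
Overhead n12 = n8 − n4 = 2085.3 − 547.1 = 1538.2 kg/h.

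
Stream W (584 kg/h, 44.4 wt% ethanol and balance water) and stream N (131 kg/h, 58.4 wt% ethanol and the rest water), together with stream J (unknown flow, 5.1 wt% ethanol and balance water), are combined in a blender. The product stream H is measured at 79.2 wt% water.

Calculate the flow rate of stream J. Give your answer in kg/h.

1192 kg/h

Let J be the unknown flow. Total out = 715 + J.
water balance: 379.2 + 0.949·J = 0.792·(715 + J)
(0.949 − 0.792)·J = 0.792×715 − 379.2 = 187.08
J = 187.08 / 0.157 = 1191.6 kg/h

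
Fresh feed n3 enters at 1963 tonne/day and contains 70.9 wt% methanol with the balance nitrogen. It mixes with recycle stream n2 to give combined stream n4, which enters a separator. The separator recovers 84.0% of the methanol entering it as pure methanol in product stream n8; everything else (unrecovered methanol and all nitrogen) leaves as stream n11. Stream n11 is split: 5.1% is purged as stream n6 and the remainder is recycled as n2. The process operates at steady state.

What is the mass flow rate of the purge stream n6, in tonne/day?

nitrogen enters only via n3 and leaves only via the purge: 1963×0.291 = 0.051×(nitrogen in n11), and the separator passes all nitrogen, so nitrogen in n4 = nitrogen in n11 = 11201 tonne/day.
methanol in n4: m_A = 1963×0.709 + (1−0.051)·(1−0.840)·m_A, so m_A = 1391.8/0.8482 = 1640.9 tonne/day.
n11 = (1−0.840)×1640.9 + 11201 = 11463 tonne/day.
Purge n6 = 0.051×11463 = 584.62 tonne/day.

584.6 tonne/day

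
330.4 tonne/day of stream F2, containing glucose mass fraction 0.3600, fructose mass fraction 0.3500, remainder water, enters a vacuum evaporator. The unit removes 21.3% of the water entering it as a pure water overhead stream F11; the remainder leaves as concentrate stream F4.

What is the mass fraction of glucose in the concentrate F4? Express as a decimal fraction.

glucose is not removed: 330.4×0.360 = 118.94 tonne/day of glucose enters F4.
water entering = 330.4×0.290 = 95.816 tonne/day; overhead removed = 0.213×95.816 = 20.409 tonne/day.
Concentrate = 330.4 − 20.409 = 309.99 tonne/day.
Mass fraction = 118.94/309.99 = 0.3837.

0.3837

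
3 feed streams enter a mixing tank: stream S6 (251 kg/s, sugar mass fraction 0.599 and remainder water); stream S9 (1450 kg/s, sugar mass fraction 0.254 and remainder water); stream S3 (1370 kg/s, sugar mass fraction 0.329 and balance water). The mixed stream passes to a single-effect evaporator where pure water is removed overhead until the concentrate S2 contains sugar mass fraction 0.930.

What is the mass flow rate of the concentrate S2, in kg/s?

1042 kg/s

sugar entering = 251×0.599 + 1450×0.254 + 1370×0.329 = 969.38 kg/s.
All sugar reports to S2, so S2 = 969.38/0.930 = 1042.3 kg/s.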